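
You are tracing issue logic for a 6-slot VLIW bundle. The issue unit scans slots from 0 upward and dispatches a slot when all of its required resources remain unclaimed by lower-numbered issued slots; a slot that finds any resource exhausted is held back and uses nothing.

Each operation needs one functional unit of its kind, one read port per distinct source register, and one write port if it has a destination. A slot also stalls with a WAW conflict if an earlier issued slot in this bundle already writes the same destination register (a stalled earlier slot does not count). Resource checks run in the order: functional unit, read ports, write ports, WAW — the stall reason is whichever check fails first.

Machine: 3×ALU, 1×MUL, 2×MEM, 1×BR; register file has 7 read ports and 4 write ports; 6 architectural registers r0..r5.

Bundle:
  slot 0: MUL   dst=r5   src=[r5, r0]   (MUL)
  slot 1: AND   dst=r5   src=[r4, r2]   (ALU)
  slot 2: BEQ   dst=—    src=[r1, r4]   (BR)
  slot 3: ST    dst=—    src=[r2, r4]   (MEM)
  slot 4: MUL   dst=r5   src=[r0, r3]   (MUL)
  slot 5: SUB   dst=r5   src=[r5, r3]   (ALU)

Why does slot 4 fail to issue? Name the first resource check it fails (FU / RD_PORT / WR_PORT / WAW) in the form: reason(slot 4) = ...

reason(slot 4) = FU

(0) want 1×MUL +2rd +1wr — yes → AL3|MU0|ME2|BR1|rd5|wr3
(1) want 1×ALU +2rd +1wr — WAW → AL3|MU0|ME2|BR1|rd5|wr3
(2) want 1×BR +2rd +0wr — yes → AL3|MU0|ME2|BR0|rd3|wr3
(3) want 1×MEM +2rd +0wr — yes → AL3|MU0|ME1|BR0|rd1|wr3
(4) want 1×MUL +2rd +1wr — FU → AL3|MU0|ME1|BR0|rd1|wr3
(5) want 1×ALU +2rd +1wr — RD_PORT → AL3|MU0|ME1|BR0|rd1|wr3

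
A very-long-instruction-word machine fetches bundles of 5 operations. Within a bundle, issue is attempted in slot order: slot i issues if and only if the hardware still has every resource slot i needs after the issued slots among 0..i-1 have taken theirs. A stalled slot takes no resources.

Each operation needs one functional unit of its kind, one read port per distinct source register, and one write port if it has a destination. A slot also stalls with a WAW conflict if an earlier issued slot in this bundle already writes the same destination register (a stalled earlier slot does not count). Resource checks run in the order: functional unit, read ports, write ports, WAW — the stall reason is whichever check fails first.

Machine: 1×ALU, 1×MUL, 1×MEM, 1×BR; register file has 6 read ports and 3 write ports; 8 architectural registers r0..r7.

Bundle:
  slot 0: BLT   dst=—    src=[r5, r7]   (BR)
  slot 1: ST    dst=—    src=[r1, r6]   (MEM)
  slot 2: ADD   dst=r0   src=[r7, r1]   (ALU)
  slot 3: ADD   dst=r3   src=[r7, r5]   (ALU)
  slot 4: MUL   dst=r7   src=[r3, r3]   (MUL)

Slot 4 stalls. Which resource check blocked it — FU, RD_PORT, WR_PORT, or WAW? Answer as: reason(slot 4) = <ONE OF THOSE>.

reason(slot 4) = RD_PORT

(0) want 1×BR +2rd +0wr — yes → AL1|MU1|ME1|BR0|rd4|wr3
(1) want 1×MEM +2rd +0wr — yes → AL1|MU1|ME0|BR0|rd2|wr3
(2) want 1×ALU +2rd +1wr — yes → AL0|MU1|ME0|BR0|rd0|wr2
(3) want 1×ALU +2rd +1wr — FU → AL0|MU1|ME0|BR0|rd0|wr2
(4) want 1×MUL +1rd +1wr — RD_PORT → AL0|MU1|ME0|BR0|rd0|wr2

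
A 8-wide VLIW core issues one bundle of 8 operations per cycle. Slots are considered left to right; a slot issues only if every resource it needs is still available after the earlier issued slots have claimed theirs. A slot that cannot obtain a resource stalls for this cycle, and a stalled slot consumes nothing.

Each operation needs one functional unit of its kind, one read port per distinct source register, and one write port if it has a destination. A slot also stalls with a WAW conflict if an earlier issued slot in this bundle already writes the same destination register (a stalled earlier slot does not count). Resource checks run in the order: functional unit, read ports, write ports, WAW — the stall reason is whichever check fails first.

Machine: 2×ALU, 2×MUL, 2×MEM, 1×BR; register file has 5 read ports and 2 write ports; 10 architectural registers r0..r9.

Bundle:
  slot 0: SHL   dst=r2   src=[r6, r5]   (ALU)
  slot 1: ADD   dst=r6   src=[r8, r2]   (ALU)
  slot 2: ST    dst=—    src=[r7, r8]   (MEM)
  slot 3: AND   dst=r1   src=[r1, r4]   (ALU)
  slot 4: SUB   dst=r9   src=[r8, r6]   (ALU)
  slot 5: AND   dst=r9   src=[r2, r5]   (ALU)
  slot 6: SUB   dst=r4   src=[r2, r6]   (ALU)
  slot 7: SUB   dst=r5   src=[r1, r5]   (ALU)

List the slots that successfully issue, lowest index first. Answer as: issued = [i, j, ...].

issued = [0, 1]

#0 ALU src=r6,r5 dispatched  <A:1 Mu:2 Ld:2 B:1 rd:3 wr:1>
#1 ALU src=r8,r2 dispatched  <A:0 Mu:2 Ld:2 B:1 rd:1 wr:0>
#2 MEM src=r7,r8 held:RD_PORT  <A:0 Mu:2 Ld:2 B:1 rd:1 wr:0>
#3 ALU src=r1,r4 held:FU  <A:0 Mu:2 Ld:2 B:1 rd:1 wr:0>
#4 ALU src=r8,r6 held:FU  <A:0 Mu:2 Ld:2 B:1 rd:1 wr:0>
#5 ALU src=r2,r5 held:FU  <A:0 Mu:2 Ld:2 B:1 rd:1 wr:0>
#6 ALU src=r2,r6 held:FU  <A:0 Mu:2 Ld:2 B:1 rd:1 wr:0>
#7 ALU src=r1,r5 held:FU  <A:0 Mu:2 Ld:2 B:1 rd:1 wr:0>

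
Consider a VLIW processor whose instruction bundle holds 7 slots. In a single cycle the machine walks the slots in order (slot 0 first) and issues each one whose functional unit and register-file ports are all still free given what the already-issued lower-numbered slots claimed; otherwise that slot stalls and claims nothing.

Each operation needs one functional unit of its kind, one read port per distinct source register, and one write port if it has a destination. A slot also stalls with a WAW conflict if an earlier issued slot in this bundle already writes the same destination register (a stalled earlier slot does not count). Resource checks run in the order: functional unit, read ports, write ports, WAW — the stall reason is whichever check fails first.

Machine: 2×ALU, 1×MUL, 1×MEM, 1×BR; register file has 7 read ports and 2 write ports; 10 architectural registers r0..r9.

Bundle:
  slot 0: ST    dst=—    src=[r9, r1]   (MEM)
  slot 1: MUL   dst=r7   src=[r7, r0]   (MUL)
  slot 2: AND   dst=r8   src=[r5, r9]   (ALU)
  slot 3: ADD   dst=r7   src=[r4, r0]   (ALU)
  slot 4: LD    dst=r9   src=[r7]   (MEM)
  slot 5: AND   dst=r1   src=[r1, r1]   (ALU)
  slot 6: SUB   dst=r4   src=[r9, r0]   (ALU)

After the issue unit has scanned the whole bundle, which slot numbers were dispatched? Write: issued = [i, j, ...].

issued = [0, 1, 2]

#0 MEM src=r9,r1 dispatched  <A:2 Mu:1 Ld:0 B:1 rd:5 wr:2>
#1 MUL src=r7,r0 dispatched  <A:2 Mu:0 Ld:0 B:1 rd:3 wr:1>
#2 ALU src=r5,r9 dispatched  <A:1 Mu:0 Ld:0 B:1 rd:1 wr:0>
#3 ALU src=r4,r0 held:RD_PORT  <A:1 Mu:0 Ld:0 B:1 rd:1 wr:0>
#4 MEM src=r7 held:FU  <A:1 Mu:0 Ld:0 B:1 rd:1 wr:0>
#5 ALU src=r1,r1 held:WR_PORT  <A:1 Mu:0 Ld:0 B:1 rd:1 wr:0>
#6 ALU src=r9,r0 held:RD_PORT  <A:1 Mu:0 Ld:0 B:1 rd:1 wr:0>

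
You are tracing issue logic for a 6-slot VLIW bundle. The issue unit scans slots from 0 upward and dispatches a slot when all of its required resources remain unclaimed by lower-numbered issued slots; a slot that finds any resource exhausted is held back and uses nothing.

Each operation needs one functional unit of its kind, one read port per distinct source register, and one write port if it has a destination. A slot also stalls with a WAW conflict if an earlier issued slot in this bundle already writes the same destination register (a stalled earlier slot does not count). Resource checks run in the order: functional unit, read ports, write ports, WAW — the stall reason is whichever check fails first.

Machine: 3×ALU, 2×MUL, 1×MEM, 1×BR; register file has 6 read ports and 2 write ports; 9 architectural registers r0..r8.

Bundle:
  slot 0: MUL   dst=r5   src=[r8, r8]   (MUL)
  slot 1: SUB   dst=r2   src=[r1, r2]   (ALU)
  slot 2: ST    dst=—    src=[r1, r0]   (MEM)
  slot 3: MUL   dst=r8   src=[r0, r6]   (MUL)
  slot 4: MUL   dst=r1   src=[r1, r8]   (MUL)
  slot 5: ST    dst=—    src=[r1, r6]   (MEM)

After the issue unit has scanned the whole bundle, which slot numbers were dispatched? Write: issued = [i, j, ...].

slot 0 (MUL): ISSUE — free A3,Mu1,Ld1,B1 rp5 wp1
slot 1 (ALU): ISSUE — free A2,Mu1,Ld1,B1 rp3 wp0
slot 2 (MEM): ISSUE — free A2,Mu1,Ld0,B1 rp1 wp0
slot 3 (MUL): stall RD_PORT — free A2,Mu1,Ld0,B1 rp1 wp0
slot 4 (MUL): stall RD_PORT — free A2,Mu1,Ld0,B1 rp1 wp0
slot 5 (MEM): stall FU — free A2,Mu1,Ld0,B1 rp1 wp0

issued = [0, 1, 2]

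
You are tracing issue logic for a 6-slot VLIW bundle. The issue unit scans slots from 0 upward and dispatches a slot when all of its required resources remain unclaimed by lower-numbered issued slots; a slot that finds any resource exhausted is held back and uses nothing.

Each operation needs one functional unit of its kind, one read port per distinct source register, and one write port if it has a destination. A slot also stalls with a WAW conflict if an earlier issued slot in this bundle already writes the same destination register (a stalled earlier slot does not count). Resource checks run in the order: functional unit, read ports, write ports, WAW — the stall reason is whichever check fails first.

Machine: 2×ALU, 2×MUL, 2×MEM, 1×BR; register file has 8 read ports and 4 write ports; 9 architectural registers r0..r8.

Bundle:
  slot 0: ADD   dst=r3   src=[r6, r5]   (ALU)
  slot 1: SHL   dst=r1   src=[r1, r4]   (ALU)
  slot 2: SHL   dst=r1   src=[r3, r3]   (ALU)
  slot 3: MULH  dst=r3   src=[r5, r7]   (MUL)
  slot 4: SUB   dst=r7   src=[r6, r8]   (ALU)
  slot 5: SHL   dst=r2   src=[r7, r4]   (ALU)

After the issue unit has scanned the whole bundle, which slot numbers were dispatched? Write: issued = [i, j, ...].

slot 0 (ALU): ISSUE — free A1,Mu2,Ld2,B1 rp6 wp3
slot 1 (ALU): ISSUE — free A0,Mu2,Ld2,B1 rp4 wp2
slot 2 (ALU): stall FU — free A0,Mu2,Ld2,B1 rp4 wp2
slot 3 (MUL): stall WAW — free A0,Mu2,Ld2,B1 rp4 wp2
slot 4 (ALU): stall FU — free A0,Mu2,Ld2,B1 rp4 wp2
slot 5 (ALU): stall FU — free A0,Mu2,Ld2,B1 rp4 wp2

issued = [0, 1]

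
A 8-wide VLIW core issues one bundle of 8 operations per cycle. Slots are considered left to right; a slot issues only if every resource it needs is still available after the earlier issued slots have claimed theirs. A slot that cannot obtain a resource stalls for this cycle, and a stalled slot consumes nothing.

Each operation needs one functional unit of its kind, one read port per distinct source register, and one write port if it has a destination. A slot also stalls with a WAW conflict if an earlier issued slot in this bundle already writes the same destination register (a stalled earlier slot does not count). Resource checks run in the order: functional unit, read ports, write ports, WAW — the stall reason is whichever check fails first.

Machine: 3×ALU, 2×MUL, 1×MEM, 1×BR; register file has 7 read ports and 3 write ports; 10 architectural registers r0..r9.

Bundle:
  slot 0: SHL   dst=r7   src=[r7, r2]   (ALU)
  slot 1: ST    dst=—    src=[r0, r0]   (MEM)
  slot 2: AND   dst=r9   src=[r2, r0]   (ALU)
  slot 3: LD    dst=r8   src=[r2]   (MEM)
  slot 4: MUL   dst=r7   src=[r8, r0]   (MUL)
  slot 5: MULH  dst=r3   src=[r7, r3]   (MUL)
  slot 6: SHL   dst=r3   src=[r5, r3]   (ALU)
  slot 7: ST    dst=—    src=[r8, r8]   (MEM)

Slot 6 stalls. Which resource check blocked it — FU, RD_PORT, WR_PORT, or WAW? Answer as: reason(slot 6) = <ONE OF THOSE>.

reason(slot 6) = RD_PORT

(0) want 1×ALU +2rd +1wr — yes → AL2|MU2|ME1|BR1|rd5|wr2
(1) want 1×MEM +1rd +0wr — yes → AL2|MU2|ME0|BR1|rd4|wr2
(2) want 1×ALU +2rd +1wr — yes → AL1|MU2|ME0|BR1|rd2|wr1
(3) want 1×MEM +1rd +1wr — FU → AL1|MU2|ME0|BR1|rd2|wr1
(4) want 1×MUL +2rd +1wr — WAW → AL1|MU2|ME0|BR1|rd2|wr1
(5) want 1×MUL +2rd +1wr — yes → AL1|MU1|ME0|BR1|rd0|wr0
(6) want 1×ALU +2rd +1wr — RD_PORT → AL1|MU1|ME0|BR1|rd0|wr0
(7) want 1×MEM +1rd +0wr — FU → AL1|MU1|ME0|BR1|rd0|wr0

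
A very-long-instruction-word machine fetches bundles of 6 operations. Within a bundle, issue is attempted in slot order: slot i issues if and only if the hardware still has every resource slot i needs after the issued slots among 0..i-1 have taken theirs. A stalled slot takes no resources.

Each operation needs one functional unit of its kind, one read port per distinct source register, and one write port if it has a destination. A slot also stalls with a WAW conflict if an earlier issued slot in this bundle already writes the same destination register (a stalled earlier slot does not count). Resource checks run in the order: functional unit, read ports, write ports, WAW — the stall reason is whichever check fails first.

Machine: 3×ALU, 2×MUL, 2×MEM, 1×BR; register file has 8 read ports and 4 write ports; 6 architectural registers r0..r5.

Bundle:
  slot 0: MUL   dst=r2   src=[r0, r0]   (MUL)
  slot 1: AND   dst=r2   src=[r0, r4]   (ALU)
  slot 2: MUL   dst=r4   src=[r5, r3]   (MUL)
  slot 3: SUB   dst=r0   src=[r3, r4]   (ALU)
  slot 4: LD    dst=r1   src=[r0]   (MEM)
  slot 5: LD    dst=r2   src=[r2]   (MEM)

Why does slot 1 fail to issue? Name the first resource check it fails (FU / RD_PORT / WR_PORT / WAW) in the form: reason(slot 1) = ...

reason(slot 1) = WAW

(0) want 1×MUL +1rd +1wr — yes → AL3|MU1|ME2|BR1|rd7|wr3
(1) want 1×ALU +2rd +1wr — WAW → AL3|MU1|ME2|BR1|rd7|wr3
(2) want 1×MUL +2rd +1wr — yes → AL3|MU0|ME2|BR1|rd5|wr2
(3) want 1×ALU +2rd +1wr — yes → AL2|MU0|ME2|BR1|rd3|wr1
(4) want 1×MEM +1rd +1wr — yes → AL2|MU0|ME1|BR1|rd2|wr0
(5) want 1×MEM +1rd +1wr — WR_PORT → AL2|MU0|ME1|BR1|rd2|wr0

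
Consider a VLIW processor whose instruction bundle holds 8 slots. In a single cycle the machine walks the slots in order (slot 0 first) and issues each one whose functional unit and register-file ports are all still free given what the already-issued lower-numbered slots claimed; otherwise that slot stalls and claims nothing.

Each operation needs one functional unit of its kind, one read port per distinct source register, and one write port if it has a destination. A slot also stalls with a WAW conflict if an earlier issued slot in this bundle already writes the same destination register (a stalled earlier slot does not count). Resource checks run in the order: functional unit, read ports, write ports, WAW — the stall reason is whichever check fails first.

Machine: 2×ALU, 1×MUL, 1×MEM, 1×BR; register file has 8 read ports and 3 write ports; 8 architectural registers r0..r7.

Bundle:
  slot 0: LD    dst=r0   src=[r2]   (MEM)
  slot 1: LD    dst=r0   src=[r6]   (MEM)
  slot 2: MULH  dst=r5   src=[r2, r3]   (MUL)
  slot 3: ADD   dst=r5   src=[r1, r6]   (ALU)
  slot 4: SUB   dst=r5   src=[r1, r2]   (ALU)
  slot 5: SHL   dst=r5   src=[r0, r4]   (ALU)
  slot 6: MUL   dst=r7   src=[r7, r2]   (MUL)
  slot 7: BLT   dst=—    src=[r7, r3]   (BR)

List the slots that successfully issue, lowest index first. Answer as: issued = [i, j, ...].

issued = [0, 2, 7]

[0] MEM needs rd=1 wr=1: ok; after: ALU=2 MUL=1 MEM=0 BR=1, R=7, W=2
[1] MEM needs rd=1 wr=1: FU; after: ALU=2 MUL=1 MEM=0 BR=1, R=7, W=2
[2] MUL needs rd=2 wr=1: ok; after: ALU=2 MUL=0 MEM=0 BR=1, R=5, W=1
[3] ALU needs rd=2 wr=1: WAW; after: ALU=2 MUL=0 MEM=0 BR=1, R=5, W=1
[4] ALU needs rd=2 wr=1: WAW; after: ALU=2 MUL=0 MEM=0 BR=1, R=5, W=1
[5] ALU needs rd=2 wr=1: WAW; after: ALU=2 MUL=0 MEM=0 BR=1, R=5, W=1
[6] MUL needs rd=2 wr=1: FU; after: ALU=2 MUL=0 MEM=0 BR=1, R=5, W=1
[7] BR needs rd=2 wr=0: ok; after: ALU=2 MUL=0 MEM=0 BR=0, R=3, W=1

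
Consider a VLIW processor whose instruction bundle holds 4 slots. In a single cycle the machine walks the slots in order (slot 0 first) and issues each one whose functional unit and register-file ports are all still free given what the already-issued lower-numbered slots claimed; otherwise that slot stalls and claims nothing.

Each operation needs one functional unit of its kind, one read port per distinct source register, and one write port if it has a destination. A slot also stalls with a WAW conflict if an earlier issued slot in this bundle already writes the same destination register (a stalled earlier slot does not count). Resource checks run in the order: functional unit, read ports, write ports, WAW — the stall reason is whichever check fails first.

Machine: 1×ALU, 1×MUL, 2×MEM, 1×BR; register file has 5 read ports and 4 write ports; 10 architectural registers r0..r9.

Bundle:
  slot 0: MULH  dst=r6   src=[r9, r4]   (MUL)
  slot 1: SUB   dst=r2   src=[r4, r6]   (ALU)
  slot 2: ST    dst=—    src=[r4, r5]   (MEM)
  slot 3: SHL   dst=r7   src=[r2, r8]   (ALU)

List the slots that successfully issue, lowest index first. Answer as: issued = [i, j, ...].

#0 MUL src=r9,r4 dispatched  <A:1 Mu:0 Ld:2 B:1 rd:3 wr:3>
#1 ALU src=r4,r6 dispatched  <A:0 Mu:0 Ld:2 B:1 rd:1 wr:2>
#2 MEM src=r4,r5 held:RD_PORT  <A:0 Mu:0 Ld:2 B:1 rd:1 wr:2>
#3 ALU src=r2,r8 held:FU  <A:0 Mu:0 Ld:2 B:1 rd:1 wr:2>

issued = [0, 1]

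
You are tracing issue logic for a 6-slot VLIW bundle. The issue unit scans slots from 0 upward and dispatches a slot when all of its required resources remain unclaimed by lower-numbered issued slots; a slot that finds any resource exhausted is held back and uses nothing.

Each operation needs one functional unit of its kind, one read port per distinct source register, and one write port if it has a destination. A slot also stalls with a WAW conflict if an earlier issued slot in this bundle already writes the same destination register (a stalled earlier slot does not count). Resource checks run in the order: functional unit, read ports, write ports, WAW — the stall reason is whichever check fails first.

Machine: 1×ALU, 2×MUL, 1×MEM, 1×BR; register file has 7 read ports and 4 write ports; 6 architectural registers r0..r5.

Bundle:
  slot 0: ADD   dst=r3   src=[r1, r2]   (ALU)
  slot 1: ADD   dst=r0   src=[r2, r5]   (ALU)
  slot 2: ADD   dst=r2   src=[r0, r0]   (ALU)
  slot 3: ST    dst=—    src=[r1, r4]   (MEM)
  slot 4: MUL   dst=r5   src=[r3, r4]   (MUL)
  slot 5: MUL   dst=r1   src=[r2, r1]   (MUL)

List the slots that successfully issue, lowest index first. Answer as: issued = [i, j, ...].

[0] ALU needs rd=2 wr=1: ok; after: ALU=0 MUL=2 MEM=1 BR=1, R=5, W=3
[1] ALU needs rd=2 wr=1: FU; after: ALU=0 MUL=2 MEM=1 BR=1, R=5, W=3
[2] ALU needs rd=1 wr=1: FU; after: ALU=0 MUL=2 MEM=1 BR=1, R=5, W=3
[3] MEM needs rd=2 wr=0: ok; after: ALU=0 MUL=2 MEM=0 BR=1, R=3, W=3
[4] MUL needs rd=2 wr=1: ok; after: ALU=0 MUL=1 MEM=0 BR=1, R=1, W=2
[5] MUL needs rd=2 wr=1: RD_PORT; after: ALU=0 MUL=1 MEM=0 BR=1, R=1, W=2

issued = [0, 3, 4]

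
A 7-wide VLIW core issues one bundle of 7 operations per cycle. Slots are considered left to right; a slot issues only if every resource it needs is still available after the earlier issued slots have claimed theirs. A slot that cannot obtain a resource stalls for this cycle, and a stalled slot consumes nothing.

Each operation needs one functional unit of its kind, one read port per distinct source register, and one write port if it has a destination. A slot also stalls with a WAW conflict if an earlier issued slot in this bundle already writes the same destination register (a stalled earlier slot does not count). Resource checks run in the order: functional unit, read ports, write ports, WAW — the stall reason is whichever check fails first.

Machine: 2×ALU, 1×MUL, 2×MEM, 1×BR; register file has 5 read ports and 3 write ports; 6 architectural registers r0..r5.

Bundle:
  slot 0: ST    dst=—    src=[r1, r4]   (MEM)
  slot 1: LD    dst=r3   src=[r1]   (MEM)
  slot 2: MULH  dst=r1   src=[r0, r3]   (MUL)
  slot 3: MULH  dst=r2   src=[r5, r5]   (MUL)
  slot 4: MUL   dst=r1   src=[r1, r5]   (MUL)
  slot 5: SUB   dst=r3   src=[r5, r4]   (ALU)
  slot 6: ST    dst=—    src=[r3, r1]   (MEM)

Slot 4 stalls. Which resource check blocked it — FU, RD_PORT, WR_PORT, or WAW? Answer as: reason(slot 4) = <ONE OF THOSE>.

reason(slot 4) = FU

[0] MEM needs rd=2 wr=0: ok; after: ALU=2 MUL=1 MEM=1 BR=1, R=3, W=3
[1] MEM needs rd=1 wr=1: ok; after: ALU=2 MUL=1 MEM=0 BR=1, R=2, W=2
[2] MUL needs rd=2 wr=1: ok; after: ALU=2 MUL=0 MEM=0 BR=1, R=0, W=1
[3] MUL needs rd=1 wr=1: FU; after: ALU=2 MUL=0 MEM=0 BR=1, R=0, W=1
[4] MUL needs rd=2 wr=1: FU; after: ALU=2 MUL=0 MEM=0 BR=1, R=0, W=1
[5] ALU needs rd=2 wr=1: RD_PORT; after: ALU=2 MUL=0 MEM=0 BR=1, R=0, W=1
[6] MEM needs rd=2 wr=0: FU; after: ALU=2 MUL=0 MEM=0 BR=1, R=0, W=1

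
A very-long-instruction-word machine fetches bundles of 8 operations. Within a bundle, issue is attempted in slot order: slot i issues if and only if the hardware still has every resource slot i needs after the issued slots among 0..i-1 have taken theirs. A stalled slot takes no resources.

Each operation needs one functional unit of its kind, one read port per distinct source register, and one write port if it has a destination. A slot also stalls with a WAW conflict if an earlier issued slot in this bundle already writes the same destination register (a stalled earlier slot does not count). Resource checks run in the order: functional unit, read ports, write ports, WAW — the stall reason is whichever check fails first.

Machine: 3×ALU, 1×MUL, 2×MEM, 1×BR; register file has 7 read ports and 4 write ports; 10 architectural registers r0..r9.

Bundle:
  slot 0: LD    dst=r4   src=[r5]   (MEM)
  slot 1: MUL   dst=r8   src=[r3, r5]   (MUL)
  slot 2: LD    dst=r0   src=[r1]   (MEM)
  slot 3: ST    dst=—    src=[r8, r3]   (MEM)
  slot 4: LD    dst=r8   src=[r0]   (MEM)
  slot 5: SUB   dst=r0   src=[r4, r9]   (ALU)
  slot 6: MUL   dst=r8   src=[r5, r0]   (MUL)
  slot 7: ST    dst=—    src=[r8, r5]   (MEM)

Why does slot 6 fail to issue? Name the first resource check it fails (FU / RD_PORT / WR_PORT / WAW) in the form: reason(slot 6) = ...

(0) want 1×MEM +1rd +1wr — yes → AL3|MU1|ME1|BR1|rd6|wr3
(1) want 1×MUL +2rd +1wr — yes → AL3|MU0|ME1|BR1|rd4|wr2
(2) want 1×MEM +1rd +1wr — yes → AL3|MU0|ME0|BR1|rd3|wr1
(3) want 1×MEM +2rd +0wr — FU → AL3|MU0|ME0|BR1|rd3|wr1
(4) want 1×MEM +1rd +1wr — FU → AL3|MU0|ME0|BR1|rd3|wr1
(5) want 1×ALU +2rd +1wr — WAW → AL3|MU0|ME0|BR1|rd3|wr1
(6) want 1×MUL +2rd +1wr — FU → AL3|MU0|ME0|BR1|rd3|wr1
(7) want 1×MEM +2rd +0wr — FU → AL3|MU0|ME0|BR1|rd3|wr1

reason(slot 6) = FU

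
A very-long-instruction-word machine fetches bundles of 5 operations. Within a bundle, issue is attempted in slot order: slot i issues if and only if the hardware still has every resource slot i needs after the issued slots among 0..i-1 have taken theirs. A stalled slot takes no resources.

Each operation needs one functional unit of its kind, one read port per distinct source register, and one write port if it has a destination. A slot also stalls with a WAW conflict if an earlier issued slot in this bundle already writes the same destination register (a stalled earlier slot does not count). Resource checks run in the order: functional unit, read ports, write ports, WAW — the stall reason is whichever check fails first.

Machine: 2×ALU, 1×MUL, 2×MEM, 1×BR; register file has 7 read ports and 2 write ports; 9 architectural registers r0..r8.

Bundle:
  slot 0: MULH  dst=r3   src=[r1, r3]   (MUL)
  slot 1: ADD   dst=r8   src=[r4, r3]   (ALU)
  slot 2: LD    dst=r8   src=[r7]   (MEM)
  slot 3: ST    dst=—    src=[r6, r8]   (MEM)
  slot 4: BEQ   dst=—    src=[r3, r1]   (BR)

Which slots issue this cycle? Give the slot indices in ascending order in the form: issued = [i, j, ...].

issued = [0, 1, 3]

(0) want 1×MUL +2rd +1wr — yes → AL2|MU0|ME2|BR1|rd5|wr1
(1) want 1×ALU +2rd +1wr — yes → AL1|MU0|ME2|BR1|rd3|wr0
(2) want 1×MEM +1rd +1wr — WR_PORT → AL1|MU0|ME2|BR1|rd3|wr0
(3) want 1×MEM +2rd +0wr — yes → AL1|MU0|ME1|BR1|rd1|wr0
(4) want 1×BR +2rd +0wr — RD_PORT → AL1|MU0|ME1|BR1|rd1|wr0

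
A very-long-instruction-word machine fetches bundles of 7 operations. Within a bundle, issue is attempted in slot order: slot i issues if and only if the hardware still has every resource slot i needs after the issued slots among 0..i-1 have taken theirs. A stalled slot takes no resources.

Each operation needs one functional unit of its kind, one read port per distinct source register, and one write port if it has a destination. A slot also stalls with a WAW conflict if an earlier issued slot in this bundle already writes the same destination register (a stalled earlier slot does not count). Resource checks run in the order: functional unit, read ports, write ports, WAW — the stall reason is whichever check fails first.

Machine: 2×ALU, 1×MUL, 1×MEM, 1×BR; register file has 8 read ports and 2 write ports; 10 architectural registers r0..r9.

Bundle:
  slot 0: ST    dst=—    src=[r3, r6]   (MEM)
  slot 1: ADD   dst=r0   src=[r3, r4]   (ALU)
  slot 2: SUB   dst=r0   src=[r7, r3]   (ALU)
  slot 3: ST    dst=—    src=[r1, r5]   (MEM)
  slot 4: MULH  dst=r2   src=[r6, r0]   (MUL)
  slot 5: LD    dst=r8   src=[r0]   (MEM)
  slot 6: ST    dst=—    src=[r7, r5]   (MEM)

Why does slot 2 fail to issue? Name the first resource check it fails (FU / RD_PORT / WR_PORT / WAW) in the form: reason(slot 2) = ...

#0 MEM src=r3,r6 dispatched  <A:2 Mu:1 Ld:0 B:1 rd:6 wr:2>
#1 ALU src=r3,r4 dispatched  <A:1 Mu:1 Ld:0 B:1 rd:4 wr:1>
#2 ALU src=r7,r3 held:WAW  <A:1 Mu:1 Ld:0 B:1 rd:4 wr:1>
#3 MEM src=r1,r5 held:FU  <A:1 Mu:1 Ld:0 B:1 rd:4 wr:1>
#4 MUL src=r6,r0 dispatched  <A:1 Mu:0 Ld:0 B:1 rd:2 wr:0>
#5 MEM src=r0 held:FU  <A:1 Mu:0 Ld:0 B:1 rd:2 wr:0>
#6 MEM src=r7,r5 held:FU  <A:1 Mu:0 Ld:0 B:1 rd:2 wr:0>

reason(slot 2) = WAW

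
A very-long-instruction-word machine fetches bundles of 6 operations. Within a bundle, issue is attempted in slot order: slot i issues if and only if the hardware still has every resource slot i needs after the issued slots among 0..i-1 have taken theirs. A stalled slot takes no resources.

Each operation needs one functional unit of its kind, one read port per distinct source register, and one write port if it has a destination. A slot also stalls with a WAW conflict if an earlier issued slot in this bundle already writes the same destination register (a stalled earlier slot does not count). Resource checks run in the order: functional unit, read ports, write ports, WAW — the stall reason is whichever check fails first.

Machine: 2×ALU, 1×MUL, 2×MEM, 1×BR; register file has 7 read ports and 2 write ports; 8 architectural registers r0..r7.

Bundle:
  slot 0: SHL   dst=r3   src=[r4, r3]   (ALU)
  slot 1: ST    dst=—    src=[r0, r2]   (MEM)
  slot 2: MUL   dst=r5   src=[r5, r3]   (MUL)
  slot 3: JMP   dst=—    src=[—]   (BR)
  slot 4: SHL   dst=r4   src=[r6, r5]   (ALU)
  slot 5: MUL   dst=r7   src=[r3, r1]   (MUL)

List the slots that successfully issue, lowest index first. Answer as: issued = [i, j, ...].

[0] ALU needs rd=2 wr=1: ok; after: ALU=1 MUL=1 MEM=2 BR=1, R=5, W=1
[1] MEM needs rd=2 wr=0: ok; after: ALU=1 MUL=1 MEM=1 BR=1, R=3, W=1
[2] MUL needs rd=2 wr=1: ok; after: ALU=1 MUL=0 MEM=1 BR=1, R=1, W=0
[3] BR needs rd=0 wr=0: ok; after: ALU=1 MUL=0 MEM=1 BR=0, R=1, W=0
[4] ALU needs rd=2 wr=1: RD_PORT; after: ALU=1 MUL=0 MEM=1 BR=0, R=1, W=0
[5] MUL needs rd=2 wr=1: FU; after: ALU=1 MUL=0 MEM=1 BR=0, R=1, W=0

issued = [0, 1, 2, 3]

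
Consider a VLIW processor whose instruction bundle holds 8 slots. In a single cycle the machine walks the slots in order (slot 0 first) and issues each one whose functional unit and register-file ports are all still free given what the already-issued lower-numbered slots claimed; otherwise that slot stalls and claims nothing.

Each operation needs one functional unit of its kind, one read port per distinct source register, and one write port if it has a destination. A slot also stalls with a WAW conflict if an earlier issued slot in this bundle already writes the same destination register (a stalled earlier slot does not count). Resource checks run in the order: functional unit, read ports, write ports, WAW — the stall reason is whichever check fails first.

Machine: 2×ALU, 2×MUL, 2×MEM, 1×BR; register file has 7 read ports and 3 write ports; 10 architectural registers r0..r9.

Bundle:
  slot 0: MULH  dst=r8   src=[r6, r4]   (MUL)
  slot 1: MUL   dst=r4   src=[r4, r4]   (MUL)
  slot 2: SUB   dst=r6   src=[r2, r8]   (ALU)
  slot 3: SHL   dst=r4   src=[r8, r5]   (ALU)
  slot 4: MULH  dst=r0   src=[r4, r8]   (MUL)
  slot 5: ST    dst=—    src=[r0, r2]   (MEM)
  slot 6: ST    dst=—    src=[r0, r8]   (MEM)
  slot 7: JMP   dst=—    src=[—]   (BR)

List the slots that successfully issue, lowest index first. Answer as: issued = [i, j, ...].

[0] MUL needs rd=2 wr=1: ok; after: ALU=2 MUL=1 MEM=2 BR=1, R=5, W=2
[1] MUL needs rd=1 wr=1: ok; after: ALU=2 MUL=0 MEM=2 BR=1, R=4, W=1
[2] ALU needs rd=2 wr=1: ok; after: ALU=1 MUL=0 MEM=2 BR=1, R=2, W=0
[3] ALU needs rd=2 wr=1: WR_PORT; after: ALU=1 MUL=0 MEM=2 BR=1, R=2, W=0
[4] MUL needs rd=2 wr=1: FU; after: ALU=1 MUL=0 MEM=2 BR=1, R=2, W=0
[5] MEM needs rd=2 wr=0: ok; after: ALU=1 MUL=0 MEM=1 BR=1, R=0, W=0
[6] MEM needs rd=2 wr=0: RD_PORT; after: ALU=1 MUL=0 MEM=1 BR=1, R=0, W=0
[7] BR needs rd=0 wr=0: ok; after: ALU=1 MUL=0 MEM=1 BR=0, R=0, W=0

issued = [0, 1, 2, 5, 7]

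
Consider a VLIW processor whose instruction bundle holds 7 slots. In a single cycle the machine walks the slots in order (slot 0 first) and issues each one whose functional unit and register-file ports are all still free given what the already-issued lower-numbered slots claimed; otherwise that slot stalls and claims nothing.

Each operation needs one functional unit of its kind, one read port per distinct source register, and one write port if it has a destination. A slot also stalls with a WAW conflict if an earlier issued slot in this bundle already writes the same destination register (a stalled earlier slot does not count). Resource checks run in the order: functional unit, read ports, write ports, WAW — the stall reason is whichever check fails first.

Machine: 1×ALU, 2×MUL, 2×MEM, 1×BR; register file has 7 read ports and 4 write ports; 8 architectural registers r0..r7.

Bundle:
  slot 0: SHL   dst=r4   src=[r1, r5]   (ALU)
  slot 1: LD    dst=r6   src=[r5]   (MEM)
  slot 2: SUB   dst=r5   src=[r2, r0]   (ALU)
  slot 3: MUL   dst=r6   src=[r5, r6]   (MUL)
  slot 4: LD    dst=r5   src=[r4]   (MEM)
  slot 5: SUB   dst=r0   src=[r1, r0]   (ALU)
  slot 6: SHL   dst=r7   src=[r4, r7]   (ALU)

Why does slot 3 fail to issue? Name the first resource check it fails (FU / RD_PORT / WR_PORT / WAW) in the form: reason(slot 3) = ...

[0] ALU needs rd=2 wr=1: ok; after: ALU=0 MUL=2 MEM=2 BR=1, R=5, W=3
[1] MEM needs rd=1 wr=1: ok; after: ALU=0 MUL=2 MEM=1 BR=1, R=4, W=2
[2] ALU needs rd=2 wr=1: FU; after: ALU=0 MUL=2 MEM=1 BR=1, R=4, W=2
[3] MUL needs rd=2 wr=1: WAW; after: ALU=0 MUL=2 MEM=1 BR=1, R=4, W=2
[4] MEM needs rd=1 wr=1: ok; after: ALU=0 MUL=2 MEM=0 BR=1, R=3, W=1
[5] ALU needs rd=2 wr=1: FU; after: ALU=0 MUL=2 MEM=0 BR=1, R=3, W=1
[6] ALU needs rd=2 wr=1: FU; after: ALU=0 MUL=2 MEM=0 BR=1, R=3, W=1

reason(slot 3) = WAW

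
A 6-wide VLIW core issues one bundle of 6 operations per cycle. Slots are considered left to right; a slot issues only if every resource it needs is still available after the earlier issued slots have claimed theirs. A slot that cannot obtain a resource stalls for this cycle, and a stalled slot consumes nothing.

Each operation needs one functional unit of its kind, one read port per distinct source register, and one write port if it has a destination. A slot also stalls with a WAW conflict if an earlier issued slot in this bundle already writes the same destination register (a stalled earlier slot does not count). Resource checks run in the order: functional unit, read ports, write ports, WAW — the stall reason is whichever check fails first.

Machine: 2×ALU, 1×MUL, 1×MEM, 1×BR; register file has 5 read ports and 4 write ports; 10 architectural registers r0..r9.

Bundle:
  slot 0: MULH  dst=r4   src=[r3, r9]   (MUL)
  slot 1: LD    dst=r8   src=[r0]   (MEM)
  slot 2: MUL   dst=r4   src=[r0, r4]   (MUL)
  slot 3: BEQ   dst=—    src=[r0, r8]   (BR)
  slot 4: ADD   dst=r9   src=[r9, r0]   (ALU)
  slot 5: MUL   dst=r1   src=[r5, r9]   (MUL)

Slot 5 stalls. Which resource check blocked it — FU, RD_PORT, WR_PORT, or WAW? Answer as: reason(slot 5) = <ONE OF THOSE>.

(0) want 1×MUL +2rd +1wr — yes → AL2|MU0|ME1|BR1|rd3|wr3
(1) want 1×MEM +1rd +1wr — yes → AL2|MU0|ME0|BR1|rd2|wr2
(2) want 1×MUL +2rd +1wr — FU → AL2|MU0|ME0|BR1|rd2|wr2
(3) want 1×BR +2rd +0wr — yes → AL2|MU0|ME0|BR0|rd0|wr2
(4) want 1×ALU +2rd +1wr — RD_PORT → AL2|MU0|ME0|BR0|rd0|wr2
(5) want 1×MUL +2rd +1wr — FU → AL2|MU0|ME0|BR0|rd0|wr2

reason(slot 5) = FU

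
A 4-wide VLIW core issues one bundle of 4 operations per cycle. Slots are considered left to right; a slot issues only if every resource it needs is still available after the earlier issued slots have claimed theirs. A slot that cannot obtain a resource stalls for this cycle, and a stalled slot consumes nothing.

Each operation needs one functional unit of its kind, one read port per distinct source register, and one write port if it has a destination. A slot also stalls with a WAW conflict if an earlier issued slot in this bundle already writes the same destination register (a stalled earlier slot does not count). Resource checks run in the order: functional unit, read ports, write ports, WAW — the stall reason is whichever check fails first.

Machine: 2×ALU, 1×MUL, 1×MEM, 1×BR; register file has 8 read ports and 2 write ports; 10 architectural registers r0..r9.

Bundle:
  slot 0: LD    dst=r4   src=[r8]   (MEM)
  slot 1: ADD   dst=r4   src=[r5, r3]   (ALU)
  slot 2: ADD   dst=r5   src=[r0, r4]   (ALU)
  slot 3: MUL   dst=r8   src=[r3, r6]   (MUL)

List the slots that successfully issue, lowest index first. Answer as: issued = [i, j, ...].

[0] MEM needs rd=1 wr=1: ok; after: ALU=2 MUL=1 MEM=0 BR=1, R=7, W=1
[1] ALU needs rd=2 wr=1: WAW; after: ALU=2 MUL=1 MEM=0 BR=1, R=7, W=1
[2] ALU needs rd=2 wr=1: ok; after: ALU=1 MUL=1 MEM=0 BR=1, R=5, W=0
[3] MUL needs rd=2 wr=1: WR_PORT; after: ALU=1 MUL=1 MEM=0 BR=1, R=5, W=0

issued = [0, 2]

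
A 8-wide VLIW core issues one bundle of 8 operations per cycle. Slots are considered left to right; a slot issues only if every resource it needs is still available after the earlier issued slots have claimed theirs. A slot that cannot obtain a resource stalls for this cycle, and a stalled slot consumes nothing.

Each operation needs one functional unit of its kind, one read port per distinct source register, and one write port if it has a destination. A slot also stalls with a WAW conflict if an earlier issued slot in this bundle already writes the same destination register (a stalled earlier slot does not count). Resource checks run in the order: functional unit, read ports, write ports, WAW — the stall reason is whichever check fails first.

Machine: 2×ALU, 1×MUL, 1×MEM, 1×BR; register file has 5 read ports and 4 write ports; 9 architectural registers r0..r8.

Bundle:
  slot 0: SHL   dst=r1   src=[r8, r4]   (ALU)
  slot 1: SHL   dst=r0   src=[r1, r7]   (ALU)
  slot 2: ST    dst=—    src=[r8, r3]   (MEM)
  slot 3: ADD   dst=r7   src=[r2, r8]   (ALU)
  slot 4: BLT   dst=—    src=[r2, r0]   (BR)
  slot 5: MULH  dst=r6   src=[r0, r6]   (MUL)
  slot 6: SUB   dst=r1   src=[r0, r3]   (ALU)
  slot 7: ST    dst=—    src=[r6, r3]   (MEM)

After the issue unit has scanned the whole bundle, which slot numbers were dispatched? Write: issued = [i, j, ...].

  0. ALU→r1 ⇒ go  {1A/1Mu/1Ld/1B | 3r 3w}
  1. ALU→r0 ⇒ go  {0A/1Mu/1Ld/1B | 1r 2w}
  2. MEM ⇒ no(RD_PORT)  {0A/1Mu/1Ld/1B | 1r 2w}
  3. ALU→r7 ⇒ no(FU)  {0A/1Mu/1Ld/1B | 1r 2w}
  4. BR ⇒ no(RD_PORT)  {0A/1Mu/1Ld/1B | 1r 2w}
  5. MUL→r6 ⇒ no(RD_PORT)  {0A/1Mu/1Ld/1B | 1r 2w}
  6. ALU→r1 ⇒ no(FU)  {0A/1Mu/1Ld/1B | 1r 2w}
  7. MEM ⇒ no(RD_PORT)  {0A/1Mu/1Ld/1B | 1r 2w}

issued = [0, 1]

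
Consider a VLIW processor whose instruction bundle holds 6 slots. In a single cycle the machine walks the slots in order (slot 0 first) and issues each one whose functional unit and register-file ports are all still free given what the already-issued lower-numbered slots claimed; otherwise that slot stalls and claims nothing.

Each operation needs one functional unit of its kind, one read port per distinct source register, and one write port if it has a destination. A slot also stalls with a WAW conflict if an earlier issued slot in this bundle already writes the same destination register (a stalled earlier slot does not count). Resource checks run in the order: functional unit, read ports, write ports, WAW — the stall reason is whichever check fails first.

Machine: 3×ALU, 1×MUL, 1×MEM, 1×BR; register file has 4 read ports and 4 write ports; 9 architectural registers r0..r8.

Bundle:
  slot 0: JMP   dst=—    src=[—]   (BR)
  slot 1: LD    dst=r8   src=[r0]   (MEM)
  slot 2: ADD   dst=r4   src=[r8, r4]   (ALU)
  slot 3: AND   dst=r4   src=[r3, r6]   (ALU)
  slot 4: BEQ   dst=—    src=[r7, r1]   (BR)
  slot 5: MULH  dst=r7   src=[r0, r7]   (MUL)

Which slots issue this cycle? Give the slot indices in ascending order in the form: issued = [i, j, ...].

#0 BR src=- dispatched  <A:3 Mu:1 Ld:1 B:0 rd:4 wr:4>
#1 MEM src=r0 dispatched  <A:3 Mu:1 Ld:0 B:0 rd:3 wr:3>
#2 ALU src=r8,r4 dispatched  <A:2 Mu:1 Ld:0 B:0 rd:1 wr:2>
#3 ALU src=r3,r6 held:RD_PORT  <A:2 Mu:1 Ld:0 B:0 rd:1 wr:2>
#4 BR src=r7,r1 held:FU  <A:2 Mu:1 Ld:0 B:0 rd:1 wr:2>
#5 MUL src=r0,r7 held:RD_PORT  <A:2 Mu:1 Ld:0 B:0 rd:1 wr:2>

issued = [0, 1, 2]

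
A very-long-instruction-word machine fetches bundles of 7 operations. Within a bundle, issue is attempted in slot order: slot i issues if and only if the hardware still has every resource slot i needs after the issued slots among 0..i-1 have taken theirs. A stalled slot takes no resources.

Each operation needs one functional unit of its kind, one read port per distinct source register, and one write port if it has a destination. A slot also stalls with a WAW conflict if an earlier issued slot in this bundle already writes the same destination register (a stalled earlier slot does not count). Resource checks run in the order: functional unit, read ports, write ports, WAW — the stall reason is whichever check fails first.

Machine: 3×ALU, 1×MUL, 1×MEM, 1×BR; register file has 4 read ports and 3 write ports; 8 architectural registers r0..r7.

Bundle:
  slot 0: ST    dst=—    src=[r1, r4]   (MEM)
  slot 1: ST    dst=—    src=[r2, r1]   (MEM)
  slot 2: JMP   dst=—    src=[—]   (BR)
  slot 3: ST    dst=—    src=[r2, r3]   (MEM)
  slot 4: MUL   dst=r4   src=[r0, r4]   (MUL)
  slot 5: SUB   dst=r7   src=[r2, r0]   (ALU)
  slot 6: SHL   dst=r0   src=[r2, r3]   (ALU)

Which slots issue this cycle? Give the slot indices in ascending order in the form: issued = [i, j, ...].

(0) want 1×MEM +2rd +0wr — yes → AL3|MU1|ME0|BR1|rd2|wr3
(1) want 1×MEM +2rd +0wr — FU → AL3|MU1|ME0|BR1|rd2|wr3
(2) want 1×BR +0rd +0wr — yes → AL3|MU1|ME0|BR0|rd2|wr3
(3) want 1×MEM +2rd +0wr — FU → AL3|MU1|ME0|BR0|rd2|wr3
(4) want 1×MUL +2rd +1wr — yes → AL3|MU0|ME0|BR0|rd0|wr2
(5) want 1×ALU +2rd +1wr — RD_PORT → AL3|MU0|ME0|BR0|rd0|wr2
(6) want 1×ALU +2rd +1wr — RD_PORT → AL3|MU0|ME0|BR0|rd0|wr2

issued = [0, 2, 4]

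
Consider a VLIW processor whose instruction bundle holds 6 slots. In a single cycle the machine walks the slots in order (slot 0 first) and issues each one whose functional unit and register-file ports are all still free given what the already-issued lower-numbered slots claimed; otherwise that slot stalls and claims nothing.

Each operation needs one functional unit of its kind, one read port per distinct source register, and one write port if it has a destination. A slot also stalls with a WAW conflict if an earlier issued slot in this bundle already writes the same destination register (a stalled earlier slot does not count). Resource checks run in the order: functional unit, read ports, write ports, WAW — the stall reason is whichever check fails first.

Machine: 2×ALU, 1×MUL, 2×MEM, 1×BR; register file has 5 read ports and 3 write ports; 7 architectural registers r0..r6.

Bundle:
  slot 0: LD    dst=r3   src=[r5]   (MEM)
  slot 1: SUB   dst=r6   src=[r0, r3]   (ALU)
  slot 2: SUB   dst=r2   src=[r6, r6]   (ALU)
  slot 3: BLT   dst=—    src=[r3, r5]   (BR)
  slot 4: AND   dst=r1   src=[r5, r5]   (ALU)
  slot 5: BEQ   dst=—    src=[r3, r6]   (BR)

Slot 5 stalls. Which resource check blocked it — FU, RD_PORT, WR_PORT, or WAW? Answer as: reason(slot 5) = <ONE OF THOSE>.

reason(slot 5) = RD_PORT

#0 MEM src=r5 dispatched  <A:2 Mu:1 Ld:1 B:1 rd:4 wr:2>
#1 ALU src=r0,r3 dispatched  <A:1 Mu:1 Ld:1 B:1 rd:2 wr:1>
#2 ALU src=r6,r6 dispatched  <A:0 Mu:1 Ld:1 B:1 rd:1 wr:0>
#3 BR src=r3,r5 held:RD_PORT  <A:0 Mu:1 Ld:1 B:1 rd:1 wr:0>
#4 ALU src=r5,r5 held:FU  <A:0 Mu:1 Ld:1 B:1 rd:1 wr:0>
#5 BR src=r3,r6 held:RD_PORT  <A:0 Mu:1 Ld:1 B:1 rd:1 wr:0>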